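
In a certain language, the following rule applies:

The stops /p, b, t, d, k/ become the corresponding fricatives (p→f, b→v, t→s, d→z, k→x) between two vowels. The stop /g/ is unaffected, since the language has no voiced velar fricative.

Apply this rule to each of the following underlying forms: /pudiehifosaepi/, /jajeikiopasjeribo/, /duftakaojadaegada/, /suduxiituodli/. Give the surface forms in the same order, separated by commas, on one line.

puziehifosaefi, jajeixiofasjerivo, duftaxaojazaegaza, suzuxiisuodli

/pudiehifosaepi/: /d/ is a stop between vowels /u/ and /i/, so it spirantizes to the fricative [z]. /p/ is a stop between vowels /e/ and /i/, so it spirantizes to the fricative [f]. → [puziehifosaefi].
/jajeikiopasjeribo/: /k/ is a stop between vowels /i/ and /i/, so it spirantizes to the fricative [x]. /p/ is a stop between vowels /o/ and /a/, so it spirantizes to the fricative [f]. /b/ is a stop between vowels /i/ and /o/, so it spirantizes to the fricative [v]. → [jajeixiofasjerivo].
/duftakaojadaegada/: /k/ is a stop between vowels /a/ and /a/, so it spirantizes to the fricative [x]. /d/ is a stop between vowels /a/ and /a/, so it spirantizes to the fricative [z]. /d/ is a stop between vowels /a/ and /a/, so it spirantizes to the fricative [z]. → [duftaxaojazaegaza].
/suduxiituodli/: /d/ is a stop between vowels /u/ and /u/, so it spirantizes to the fricative [z]. /t/ is a stop between vowels /i/ and /u/, so it spirantizes to the fricative [s]. → [suzuxiisuodli].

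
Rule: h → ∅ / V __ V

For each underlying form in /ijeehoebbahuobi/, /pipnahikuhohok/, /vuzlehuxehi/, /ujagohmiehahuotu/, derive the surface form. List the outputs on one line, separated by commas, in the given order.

/ijeehoebbahuobi/: /h/ occurs between vowels /e/ and /o/, so it deletes. /h/ occurs between vowels /a/ and /u/, so it deletes. → [ijeeoebbauobi].
/pipnahikuhohok/: /h/ occurs between vowels /a/ and /i/, so it deletes. /h/ occurs between vowels /u/ and /o/, so it deletes. /h/ occurs between vowels /o/ and /o/, so it deletes. → [pipnaikuook].
/vuzlehuxehi/: /h/ occurs between vowels /e/ and /u/, so it deletes. /h/ occurs between vowels /e/ and /i/, so it deletes. → [vuzleuxei].
/ujagohmiehahuotu/: /h/ occurs between vowels /e/ and /a/, so it deletes. /h/ occurs between vowels /a/ and /u/, so it deletes. → [ujagohmieauotu].

ijeeoebbauobi, pipnaikuook, vuzleuxei, ujagohmieauotu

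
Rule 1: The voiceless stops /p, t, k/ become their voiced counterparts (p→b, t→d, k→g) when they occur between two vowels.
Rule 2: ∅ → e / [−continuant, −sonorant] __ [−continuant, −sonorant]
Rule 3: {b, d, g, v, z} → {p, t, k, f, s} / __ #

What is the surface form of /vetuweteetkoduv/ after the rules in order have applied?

veduwedeetekoduf

Rule 1 (intervocalic voicing): /t/ is a voiceless stop between vowels /e/ and /u/, so it voices to [d]. /t/ is a voiceless stop between vowels /e/ and /e/, so it voices to [d]. /vetuweteetkoduv/ → veduwedeetkoduv.
Rule 2 (stop-cluster e-epenthesis): /t/ and /k/ form a stop–stop cluster, so [e] is inserted between them. /veduwedeetkoduv/ → veduwedeetekoduv.
Rule 3 (final devoicing): /v/ is a voiced obstruent in word-final position, so it devoices to [f]. /veduwedeetekoduv/ → veduwedeetekoduf.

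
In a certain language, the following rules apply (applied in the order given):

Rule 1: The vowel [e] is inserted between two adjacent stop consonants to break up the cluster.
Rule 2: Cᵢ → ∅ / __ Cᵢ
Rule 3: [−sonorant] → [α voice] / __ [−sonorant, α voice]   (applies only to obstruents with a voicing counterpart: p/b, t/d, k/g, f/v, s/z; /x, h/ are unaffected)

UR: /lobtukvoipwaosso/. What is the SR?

lobetugvoipwaoso

Rule 1 (stop-cluster e-epenthesis): /b/ and /t/ form a stop–stop cluster, so [e] is inserted between them. /lobtukvoipwaosso/ → lobetukvoipwaosso.
Rule 2 (degemination): /ss/ is a geminate; the first /s/ deletes. /lobetukvoipwaosso/ → lobetukvoipwaoso.
Rule 3 (regressive voicing assimilation): /k/ precedes the voiced obstruent /v/, so it voices to [g] by assimilation. /lobetukvoipwaoso/ → lobetugvoipwaoso.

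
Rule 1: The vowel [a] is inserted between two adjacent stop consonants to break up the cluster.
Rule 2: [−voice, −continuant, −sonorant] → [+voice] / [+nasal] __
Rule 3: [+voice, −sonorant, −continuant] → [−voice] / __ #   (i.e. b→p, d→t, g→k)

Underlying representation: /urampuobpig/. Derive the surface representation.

urambuobapik

Rule 1 (stop-cluster a-epenthesis): /b/ and /p/ form a stop–stop cluster, so [a] is inserted between them. /urampuobpig/ → urampuobapig.
Rule 2 (post-nasal voicing): /p/ is a voiceless stop immediately after the nasal /m/, so it voices to [b]. /urampuobapig/ → urambuobapig.
Rule 3 (final devoicing): /g/ is a voiced stop in word-final position, so it devoices to [k]. /urambuobapig/ → urambuobapik.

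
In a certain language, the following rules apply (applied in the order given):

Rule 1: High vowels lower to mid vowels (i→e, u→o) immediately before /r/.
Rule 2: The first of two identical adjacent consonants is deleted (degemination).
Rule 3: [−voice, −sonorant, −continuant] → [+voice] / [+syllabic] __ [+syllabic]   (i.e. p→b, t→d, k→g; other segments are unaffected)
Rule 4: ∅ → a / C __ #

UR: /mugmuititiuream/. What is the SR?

mugmuididioreama

Rule 1 (pre-rhotic lowering): /u/ is a high vowel immediately before /r/, so it lowers to [o]. /mugmuititiuream/ → mugmuititioream.
Rule 2 (degemination): no segment meets the environment; /mugmuititioream/ is unchanged.
Rule 3 (intervocalic voicing): /t/ is a voiceless stop between vowels /i/ and /i/, so it voices to [d]. /t/ is a voiceless stop between vowels /i/ and /i/, so it voices to [d]. /mugmuititioream/ → mugmuididioream.
Rule 4 (final a-epenthesis): the form ends in the consonant /m/, so [a] is inserted word-finally. /mugmuididioream/ → mugmuididioreama.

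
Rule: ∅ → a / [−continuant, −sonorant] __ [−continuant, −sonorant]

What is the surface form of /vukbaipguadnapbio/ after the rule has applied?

/k/ and /b/ form a stop–stop cluster, so [a] is inserted between them.
/p/ and /g/ form a stop–stop cluster, so [a] is inserted between them.
/p/ and /b/ form a stop–stop cluster, so [a] is inserted between them.
Surface form: [vukabaipaguadnapabio].

vukabaipaguadnapabio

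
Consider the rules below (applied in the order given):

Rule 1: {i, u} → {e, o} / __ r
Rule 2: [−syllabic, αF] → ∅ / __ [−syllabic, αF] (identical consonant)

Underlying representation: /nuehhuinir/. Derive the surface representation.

nuehuiner

Rule 1 (pre-rhotic lowering): /i/ is a high vowel immediately before /r/, so it lowers to [e]. /nuehhuinir/ → nuehhuiner.
Rule 2 (degemination): /hh/ is a geminate; the first /h/ deletes. /nuehhuiner/ → nuehuiner.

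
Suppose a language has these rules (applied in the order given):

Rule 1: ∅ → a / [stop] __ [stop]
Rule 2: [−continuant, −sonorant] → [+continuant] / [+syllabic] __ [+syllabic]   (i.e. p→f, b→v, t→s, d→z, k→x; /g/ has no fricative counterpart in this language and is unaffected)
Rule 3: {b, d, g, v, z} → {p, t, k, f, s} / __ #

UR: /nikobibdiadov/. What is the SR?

nixovivaziazof

Rule 1 (stop-cluster a-epenthesis): /b/ and /d/ form a stop–stop cluster, so [a] is inserted between them. /nikobibdiadov/ → nikobibadiadov.
Rule 2 (intervocalic spirantization): /k/ is a stop between vowels /i/ and /o/, so it spirantizes to the fricative [x]. /b/ is a stop between vowels /o/ and /i/, so it spirantizes to the fricative [v]. /b/ is a stop between vowels /i/ and /a/, so it spirantizes to the fricative [v]. /d/ is a stop between vowels /a/ and /i/, so it spirantizes to the fricative [z]. /d/ is a stop between vowels /a/ and /o/, so it spirantizes to the fricative [z]. /nikobibadiadov/ → nixovivaziazov.
Rule 3 (final devoicing): /v/ is a voiced obstruent in word-final position, so it devoices to [f]. /nixovivaziazov/ → nixovivaziazof.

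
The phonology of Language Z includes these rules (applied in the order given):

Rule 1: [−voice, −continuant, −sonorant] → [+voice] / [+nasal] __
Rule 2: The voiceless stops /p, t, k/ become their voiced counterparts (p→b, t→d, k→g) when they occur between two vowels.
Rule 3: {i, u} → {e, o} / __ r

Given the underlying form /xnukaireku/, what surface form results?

Rule 1 (post-nasal voicing): no segment meets the environment; /xnukaireku/ is unchanged.
Rule 2 (intervocalic voicing): /k/ is a voiceless stop between vowels /u/ and /a/, so it voices to [g]. /k/ is a voiceless stop between vowels /e/ and /u/, so it voices to [g]. /xnukaireku/ → xnugairegu.
Rule 3 (pre-rhotic lowering): /i/ is a high vowel immediately before /r/, so it lowers to [e]. /xnugairegu/ → xnugaeregu.

xnugaeregu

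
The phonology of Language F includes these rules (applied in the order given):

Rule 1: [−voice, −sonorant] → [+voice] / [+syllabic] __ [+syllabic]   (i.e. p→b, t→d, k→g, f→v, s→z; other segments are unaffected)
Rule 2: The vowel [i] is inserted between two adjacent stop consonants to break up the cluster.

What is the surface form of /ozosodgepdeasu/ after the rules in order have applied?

Rule 1 (intervocalic voicing): /s/ is a voiceless obstruent between vowels /o/ and /o/, so it voices to [z]. /s/ is a voiceless obstruent between vowels /a/ and /u/, so it voices to [z]. /ozosodgepdeasu/ → ozozodgepdeazu.
Rule 2 (stop-cluster i-epenthesis): /d/ and /g/ form a stop–stop cluster, so [i] is inserted between them. /p/ and /d/ form a stop–stop cluster, so [i] is inserted between them. /ozozodgepdeazu/ → ozozodigepideazu.

ozozodigepideazu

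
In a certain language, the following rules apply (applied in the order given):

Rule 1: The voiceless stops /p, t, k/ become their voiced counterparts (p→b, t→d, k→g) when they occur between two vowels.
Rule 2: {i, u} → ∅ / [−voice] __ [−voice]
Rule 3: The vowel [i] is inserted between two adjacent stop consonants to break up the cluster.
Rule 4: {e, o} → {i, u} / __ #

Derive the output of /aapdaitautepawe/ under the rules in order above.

Rule 1 (intervocalic voicing): /t/ is a voiceless stop between vowels /i/ and /a/, so it voices to [d]. /t/ is a voiceless stop between vowels /u/ and /e/, so it voices to [d]. /p/ is a voiceless stop between vowels /e/ and /a/, so it voices to [b]. /aapdaitautepawe/ → aapdaidaudebawe.
Rule 2 (high vowel syncope): no segment meets the environment; /aapdaidaudebawe/ is unchanged.
Rule 3 (stop-cluster i-epenthesis): /p/ and /d/ form a stop–stop cluster, so [i] is inserted between them. /aapdaidaudebawe/ → aapidaidaudebawe.
Rule 4 (final vowel raising): /e/ is a mid vowel in word-final position, so it raises to [i]. /aapidaidaudebawe/ → aapidaidaudebawi.

aapidaidaudebawi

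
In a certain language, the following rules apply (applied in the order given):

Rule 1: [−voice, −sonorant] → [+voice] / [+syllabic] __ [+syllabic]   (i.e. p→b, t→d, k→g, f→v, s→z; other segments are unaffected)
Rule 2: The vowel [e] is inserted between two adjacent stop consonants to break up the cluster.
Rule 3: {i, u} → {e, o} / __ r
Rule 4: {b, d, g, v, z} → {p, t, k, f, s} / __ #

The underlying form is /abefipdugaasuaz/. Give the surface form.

abevipedugaazuas

Rule 1 (intervocalic voicing): /f/ is a voiceless obstruent between vowels /e/ and /i/, so it voices to [v]. /s/ is a voiceless obstruent between vowels /a/ and /u/, so it voices to [z]. /abefipdugaasuaz/ → abevipdugaazuaz.
Rule 2 (stop-cluster e-epenthesis): /p/ and /d/ form a stop–stop cluster, so [e] is inserted between them. /abevipdugaazuaz/ → abevipedugaazuaz.
Rule 3 (pre-rhotic lowering): no segment meets the environment; /abevipedugaazuaz/ is unchanged.
Rule 4 (final devoicing): /z/ is a voiced obstruent in word-final position, so it devoices to [s]. /abevipedugaazuaz/ → abevipedugaazuas.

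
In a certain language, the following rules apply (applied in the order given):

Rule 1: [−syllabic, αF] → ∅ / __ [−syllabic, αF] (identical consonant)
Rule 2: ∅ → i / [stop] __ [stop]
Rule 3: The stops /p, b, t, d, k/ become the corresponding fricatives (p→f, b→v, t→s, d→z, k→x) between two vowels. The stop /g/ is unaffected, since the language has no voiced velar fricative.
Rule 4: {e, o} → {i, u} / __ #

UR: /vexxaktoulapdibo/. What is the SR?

Rule 1 (degemination): /xx/ is a geminate; the first /x/ deletes. /vexxaktoulapdibo/ → vexaktoulapdibo.
Rule 2 (stop-cluster i-epenthesis): /k/ and /t/ form a stop–stop cluster, so [i] is inserted between them. /p/ and /d/ form a stop–stop cluster, so [i] is inserted between them. /vexaktoulapdibo/ → vexakitoulapidibo.
Rule 3 (intervocalic spirantization): /k/ is a stop between vowels /a/ and /i/, so it spirantizes to the fricative [x]. /t/ is a stop between vowels /i/ and /o/, so it spirantizes to the fricative [s]. /p/ is a stop between vowels /a/ and /i/, so it spirantizes to the fricative [f]. /d/ is a stop between vowels /i/ and /i/, so it spirantizes to the fricative [z]. /b/ is a stop between vowels /i/ and /o/, so it spirantizes to the fricative [v]. /vexakitoulapidibo/ → vexaxisoulafizivo.
Rule 4 (final vowel raising): /o/ is a mid vowel in word-final position, so it raises to [u]. /vexaxisoulafizivo/ → vexaxisoulafizivu.

vexaxisoulafizivu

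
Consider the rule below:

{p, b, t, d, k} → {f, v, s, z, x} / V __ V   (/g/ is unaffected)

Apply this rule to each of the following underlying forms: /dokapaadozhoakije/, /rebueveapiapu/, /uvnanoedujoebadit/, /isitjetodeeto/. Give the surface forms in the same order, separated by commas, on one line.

doxafaazozhoaxije, revueveafiafu, uvnanoezujoevazit, isitjesozeeso

/dokapaadozhoakije/: /k/ is a stop between vowels /o/ and /a/, so it spirantizes to the fricative [x]. /p/ is a stop between vowels /a/ and /a/, so it spirantizes to the fricative [f]. /d/ is a stop between vowels /a/ and /o/, so it spirantizes to the fricative [z]. /k/ is a stop between vowels /a/ and /i/, so it spirantizes to the fricative [x]. → [doxafaazozhoaxije].
/rebueveapiapu/: /b/ is a stop between vowels /e/ and /u/, so it spirantizes to the fricative [v]. /p/ is a stop between vowels /a/ and /i/, so it spirantizes to the fricative [f]. /p/ is a stop between vowels /a/ and /u/, so it spirantizes to the fricative [f]. → [revueveafiafu].
/uvnanoedujoebadit/: /d/ is a stop between vowels /e/ and /u/, so it spirantizes to the fricative [z]. /b/ is a stop between vowels /e/ and /a/, so it spirantizes to the fricative [v]. /d/ is a stop between vowels /a/ and /i/, so it spirantizes to the fricative [z]. → [uvnanoezujoevazit].
/isitjetodeeto/: /t/ is a stop between vowels /e/ and /o/, so it spirantizes to the fricative [s]. /d/ is a stop between vowels /o/ and /e/, so it spirantizes to the fricative [z]. /t/ is a stop between vowels /e/ and /o/, so it spirantizes to the fricative [s]. → [isitjesozeeso].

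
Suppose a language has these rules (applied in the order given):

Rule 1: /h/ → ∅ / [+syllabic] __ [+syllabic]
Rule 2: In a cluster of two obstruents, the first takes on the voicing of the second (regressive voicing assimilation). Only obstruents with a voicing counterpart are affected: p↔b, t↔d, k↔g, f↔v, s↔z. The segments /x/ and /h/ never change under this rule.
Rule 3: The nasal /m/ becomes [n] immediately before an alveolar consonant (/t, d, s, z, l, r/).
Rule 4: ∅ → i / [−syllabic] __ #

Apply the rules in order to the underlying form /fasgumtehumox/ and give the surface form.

Rule 1 (intervocalic h-deletion): /h/ occurs between vowels /e/ and /u/, so it deletes. /fasgumtehumox/ → fasgumteumox.
Rule 2 (regressive voicing assimilation): /s/ precedes the voiced obstruent /g/, so it voices to [z] by assimilation. /fasgumteumox/ → fazgumteumox.
Rule 3 (nasal place assimilation): /m/ precedes the alveolar consonant /t/, so it assimilates in place to [n]. /fazgumteumox/ → fazgunteumox.
Rule 4 (final i-epenthesis): the form ends in the consonant /x/, so [i] is inserted word-finally. /fazgunteumox/ → fazgunteumoxi.

fazgunteumoxi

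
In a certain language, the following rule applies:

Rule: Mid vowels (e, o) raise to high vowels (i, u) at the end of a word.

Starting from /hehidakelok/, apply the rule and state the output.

No segment of /hehidakelok/ meets the structural description of the rule, so the form surfaces unchanged.

hehidakelok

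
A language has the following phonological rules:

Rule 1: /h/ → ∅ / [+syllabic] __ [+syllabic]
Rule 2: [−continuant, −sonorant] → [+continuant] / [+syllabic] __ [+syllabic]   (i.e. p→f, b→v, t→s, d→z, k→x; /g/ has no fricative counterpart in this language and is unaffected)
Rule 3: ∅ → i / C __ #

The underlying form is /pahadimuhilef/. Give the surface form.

Rule 1 (intervocalic h-deletion): /h/ occurs between vowels /a/ and /a/, so it deletes. /h/ occurs between vowels /u/ and /i/, so it deletes. /pahadimuhilef/ → paadimuilef.
Rule 2 (intervocalic spirantization): /d/ is a stop between vowels /a/ and /i/, so it spirantizes to the fricative [z]. /paadimuilef/ → paazimuilef.
Rule 3 (final i-epenthesis): the form ends in the consonant /f/, so [i] is inserted word-finally. /paazimuilef/ → paazimuilefi.

paazimuilefi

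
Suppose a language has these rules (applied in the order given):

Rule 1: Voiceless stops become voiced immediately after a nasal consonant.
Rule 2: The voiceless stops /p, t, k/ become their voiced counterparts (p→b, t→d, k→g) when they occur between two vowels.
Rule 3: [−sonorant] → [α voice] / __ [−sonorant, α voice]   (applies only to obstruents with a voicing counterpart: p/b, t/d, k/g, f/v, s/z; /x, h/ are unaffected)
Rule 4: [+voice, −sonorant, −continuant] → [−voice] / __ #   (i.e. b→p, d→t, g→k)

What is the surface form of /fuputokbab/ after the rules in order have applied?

Rule 1 (post-nasal voicing): no segment meets the environment; /fuputokbab/ is unchanged.
Rule 2 (intervocalic voicing): /p/ is a voiceless stop between vowels /u/ and /u/, so it voices to [b]. /t/ is a voiceless stop between vowels /u/ and /o/, so it voices to [d]. /fuputokbab/ → fubudokbab.
Rule 3 (regressive voicing assimilation): /k/ precedes the voiced obstruent /b/, so it voices to [g] by assimilation. /fubudokbab/ → fubudogbab.
Rule 4 (final devoicing): /b/ is a voiced stop in word-final position, so it devoices to [p]. /fubudogbab/ → fubudogbap.

fubudogbap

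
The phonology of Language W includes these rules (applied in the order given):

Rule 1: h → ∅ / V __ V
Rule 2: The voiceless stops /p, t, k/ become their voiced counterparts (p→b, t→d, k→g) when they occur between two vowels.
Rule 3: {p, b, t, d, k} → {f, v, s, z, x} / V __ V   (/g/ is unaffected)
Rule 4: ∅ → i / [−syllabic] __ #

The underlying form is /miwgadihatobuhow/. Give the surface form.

miwgaziazovuowi

Rule 1 (intervocalic h-deletion): /h/ occurs between vowels /i/ and /a/, so it deletes. /h/ occurs between vowels /u/ and /o/, so it deletes. /miwgadihatobuhow/ → miwgadiatobuow.
Rule 2 (intervocalic voicing): /t/ is a voiceless stop between vowels /a/ and /o/, so it voices to [d]. /miwgadiatobuow/ → miwgadiadobuow.
Rule 3 (intervocalic spirantization): /d/ is a stop between vowels /a/ and /i/, so it spirantizes to the fricative [z]. /d/ is a stop between vowels /a/ and /o/, so it spirantizes to the fricative [z]. /b/ is a stop between vowels /o/ and /u/, so it spirantizes to the fricative [v]. /miwgadiadobuow/ → miwgaziazovuow.
Rule 4 (final i-epenthesis): the form ends in the consonant /w/, so [i] is inserted word-finally. /miwgaziazovuow/ → miwgaziazovuowi.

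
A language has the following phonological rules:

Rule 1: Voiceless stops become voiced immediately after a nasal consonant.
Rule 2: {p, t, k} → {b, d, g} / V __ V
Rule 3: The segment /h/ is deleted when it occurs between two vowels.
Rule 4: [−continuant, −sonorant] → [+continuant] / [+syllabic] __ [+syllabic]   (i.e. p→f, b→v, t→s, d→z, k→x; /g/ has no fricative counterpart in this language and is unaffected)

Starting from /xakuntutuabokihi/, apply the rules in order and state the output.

xagunduzuavogii

Rule 1 (post-nasal voicing): /t/ is a voiceless stop immediately after the nasal /n/, so it voices to [d]. /xakuntutuabokihi/ → xakundutuabokihi.
Rule 2 (intervocalic voicing): /k/ is a voiceless stop between vowels /a/ and /u/, so it voices to [g]. /t/ is a voiceless stop between vowels /u/ and /u/, so it voices to [d]. /k/ is a voiceless stop between vowels /o/ and /i/, so it voices to [g]. /xakundutuabokihi/ → xagunduduabogihi.
Rule 3 (intervocalic h-deletion): /h/ occurs between vowels /i/ and /i/, so it deletes. /xagunduduabogihi/ → xagunduduabogii.
Rule 4 (intervocalic spirantization): /d/ is a stop between vowels /u/ and /u/, so it spirantizes to the fricative [z]. /b/ is a stop between vowels /a/ and /o/, so it spirantizes to the fricative [v]. /xagunduduabogii/ → xagunduzuavogii.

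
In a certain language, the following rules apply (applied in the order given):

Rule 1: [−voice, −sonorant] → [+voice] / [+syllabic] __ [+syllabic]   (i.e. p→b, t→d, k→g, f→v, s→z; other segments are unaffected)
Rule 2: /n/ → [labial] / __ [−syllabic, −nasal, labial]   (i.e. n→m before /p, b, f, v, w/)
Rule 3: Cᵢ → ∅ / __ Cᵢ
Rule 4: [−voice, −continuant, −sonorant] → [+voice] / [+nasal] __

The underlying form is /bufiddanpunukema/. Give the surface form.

Rule 1 (intervocalic voicing): /f/ is a voiceless obstruent between vowels /u/ and /i/, so it voices to [v]. /k/ is a voiceless obstruent between vowels /u/ and /e/, so it voices to [g]. /bufiddanpunukema/ → buviddanpunugema.
Rule 2 (nasal place assimilation): /n/ precedes the labial consonant /p/, so it assimilates in place to [m]. /buviddanpunugema/ → buviddampunugema.
Rule 3 (degemination): /dd/ is a geminate; the first /d/ deletes. /buviddampunugema/ → buvidampunugema.
Rule 4 (post-nasal voicing): /p/ is a voiceless stop immediately after the nasal /m/, so it voices to [b]. /buvidampunugema/ → buvidambunugema.

buvidambunugema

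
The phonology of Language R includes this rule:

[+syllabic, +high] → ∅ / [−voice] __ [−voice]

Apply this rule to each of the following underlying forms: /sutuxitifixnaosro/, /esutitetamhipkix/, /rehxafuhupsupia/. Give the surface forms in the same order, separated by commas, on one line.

stxtfxnaosro, esttetamhpkx, rehxafhpspia

/sutuxitifixnaosro/: /u/ is a high vowel flanked by voiceless consonants /s/ and /t/, so it deletes. /u/ is a high vowel flanked by voiceless consonants /t/ and /x/, so it deletes. /i/ is a high vowel flanked by voiceless consonants /x/ and /t/, so it deletes. /i/ is a high vowel flanked by voiceless consonants /t/ and /f/, so it deletes. /i/ is a high vowel flanked by voiceless consonants /f/ and /x/, so it deletes. → [stxtfxnaosro].
/esutitetamhipkix/: /u/ is a high vowel flanked by voiceless consonants /s/ and /t/, so it deletes. /i/ is a high vowel flanked by voiceless consonants /t/ and /t/, so it deletes. /i/ is a high vowel flanked by voiceless consonants /h/ and /p/, so it deletes. /i/ is a high vowel flanked by voiceless consonants /k/ and /x/, so it deletes. → [esttetamhpkx].
/rehxafuhupsupia/: /u/ is a high vowel flanked by voiceless consonants /f/ and /h/, so it deletes. /u/ is a high vowel flanked by voiceless consonants /h/ and /p/, so it deletes. /u/ is a high vowel flanked by voiceless consonants /s/ and /p/, so it deletes. → [rehxafhpspia].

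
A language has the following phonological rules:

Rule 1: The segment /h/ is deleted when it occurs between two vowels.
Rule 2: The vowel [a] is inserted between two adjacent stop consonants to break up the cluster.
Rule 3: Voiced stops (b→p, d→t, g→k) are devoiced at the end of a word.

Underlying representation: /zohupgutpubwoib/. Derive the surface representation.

zoupagutapubwoip

Rule 1 (intervocalic h-deletion): /h/ occurs between vowels /o/ and /u/, so it deletes. /zohupgutpubwoib/ → zoupgutpubwoib.
Rule 2 (stop-cluster a-epenthesis): /p/ and /g/ form a stop–stop cluster, so [a] is inserted between them. /t/ and /p/ form a stop–stop cluster, so [a] is inserted between them. /zoupgutpubwoib/ → zoupagutapubwoib.
Rule 3 (final devoicing): /b/ is a voiced stop in word-final position, so it devoices to [p]. /zoupagutapubwoib/ → zoupagutapubwoip.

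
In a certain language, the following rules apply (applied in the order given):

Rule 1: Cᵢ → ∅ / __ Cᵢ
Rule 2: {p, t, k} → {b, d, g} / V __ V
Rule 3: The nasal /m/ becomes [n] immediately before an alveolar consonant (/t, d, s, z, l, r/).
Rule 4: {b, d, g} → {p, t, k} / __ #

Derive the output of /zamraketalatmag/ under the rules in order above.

Rule 1 (degemination): no segment meets the environment; /zamraketalatmag/ is unchanged.
Rule 2 (intervocalic voicing): /k/ is a voiceless stop between vowels /a/ and /e/, so it voices to [g]. /t/ is a voiceless stop between vowels /e/ and /a/, so it voices to [d]. /zamraketalatmag/ → zamragedalatmag.
Rule 3 (nasal place assimilation): /m/ precedes the alveolar consonant /r/, so it assimilates in place to [n]. /zamragedalatmag/ → zanragedalatmag.
Rule 4 (final devoicing): /g/ is a voiced stop in word-final position, so it devoices to [k]. /zanragedalatmag/ → zanragedalatmak.

zanragedalatmak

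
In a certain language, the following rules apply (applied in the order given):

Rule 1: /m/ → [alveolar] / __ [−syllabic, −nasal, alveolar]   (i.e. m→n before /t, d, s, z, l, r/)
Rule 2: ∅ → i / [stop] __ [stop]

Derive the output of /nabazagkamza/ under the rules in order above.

Rule 1 (nasal place assimilation): /m/ precedes the alveolar consonant /z/, so it assimilates in place to [n]. /nabazagkamza/ → nabazagkanza.
Rule 2 (stop-cluster i-epenthesis): /g/ and /k/ form a stop–stop cluster, so [i] is inserted between them. /nabazagkanza/ → nabazagikanza.

nabazagikanza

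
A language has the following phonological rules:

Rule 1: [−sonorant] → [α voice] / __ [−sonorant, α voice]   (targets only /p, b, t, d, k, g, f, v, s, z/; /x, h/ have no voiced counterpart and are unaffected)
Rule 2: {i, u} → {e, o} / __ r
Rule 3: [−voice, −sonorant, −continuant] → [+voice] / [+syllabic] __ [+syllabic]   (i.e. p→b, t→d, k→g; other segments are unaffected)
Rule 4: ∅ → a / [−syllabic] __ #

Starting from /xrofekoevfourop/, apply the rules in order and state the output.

xrofegoeffooropa

Rule 1 (regressive voicing assimilation): /v/ precedes the voiceless obstruent /f/, so it devoices to [f] by assimilation. /xrofekoevfourop/ → xrofekoeffourop.
Rule 2 (pre-rhotic lowering): /u/ is a high vowel immediately before /r/, so it lowers to [o]. /xrofekoeffourop/ → xrofekoeffoorop.
Rule 3 (intervocalic voicing): /k/ is a voiceless stop between vowels /e/ and /o/, so it voices to [g]. /xrofekoeffoorop/ → xrofegoeffoorop.
Rule 4 (final a-epenthesis): the form ends in the consonant /p/, so [a] is inserted word-finally. /xrofegoeffoorop/ → xrofegoeffooropa.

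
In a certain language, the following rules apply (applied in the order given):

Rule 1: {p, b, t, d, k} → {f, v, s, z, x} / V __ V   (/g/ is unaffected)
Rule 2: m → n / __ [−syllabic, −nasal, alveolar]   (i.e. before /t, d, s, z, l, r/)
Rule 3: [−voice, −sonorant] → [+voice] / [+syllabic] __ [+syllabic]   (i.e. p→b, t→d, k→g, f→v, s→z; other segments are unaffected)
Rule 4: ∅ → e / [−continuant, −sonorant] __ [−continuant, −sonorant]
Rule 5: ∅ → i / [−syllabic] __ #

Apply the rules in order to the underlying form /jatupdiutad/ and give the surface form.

jazupediuzadi

Rule 1 (intervocalic spirantization): /t/ is a stop between vowels /a/ and /u/, so it spirantizes to the fricative [s]. /t/ is a stop between vowels /u/ and /a/, so it spirantizes to the fricative [s]. /jatupdiutad/ → jasupdiusad.
Rule 2 (nasal place assimilation): no segment meets the environment; /jasupdiusad/ is unchanged.
Rule 3 (intervocalic voicing): /s/ is a voiceless obstruent between vowels /a/ and /u/, so it voices to [z]. /s/ is a voiceless obstruent between vowels /u/ and /a/, so it voices to [z]. /jasupdiusad/ → jazupdiuzad.
Rule 4 (stop-cluster e-epenthesis): /p/ and /d/ form a stop–stop cluster, so [e] is inserted between them. /jazupdiuzad/ → jazupediuzad.
Rule 5 (final i-epenthesis): the form ends in the consonant /d/, so [i] is inserted word-finally. /jazupediuzad/ → jazupediuzadi.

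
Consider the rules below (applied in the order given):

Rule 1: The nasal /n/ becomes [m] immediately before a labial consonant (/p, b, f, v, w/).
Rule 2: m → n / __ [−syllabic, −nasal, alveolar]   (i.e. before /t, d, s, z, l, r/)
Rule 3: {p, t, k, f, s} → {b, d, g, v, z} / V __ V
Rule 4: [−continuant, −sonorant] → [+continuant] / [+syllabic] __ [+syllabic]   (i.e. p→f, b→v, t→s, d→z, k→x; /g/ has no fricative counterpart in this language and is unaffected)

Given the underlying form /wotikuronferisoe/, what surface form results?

woziguromferizoe

Rule 1 (nasal place assimilation): /n/ precedes the labial consonant /f/, so it assimilates in place to [m]. /wotikuronferisoe/ → wotikuromferisoe.
Rule 2 (nasal place assimilation): no segment meets the environment; /wotikuromferisoe/ is unchanged.
Rule 3 (intervocalic voicing): /t/ is a voiceless obstruent between vowels /o/ and /i/, so it voices to [d]. /k/ is a voiceless obstruent between vowels /i/ and /u/, so it voices to [g]. /s/ is a voiceless obstruent between vowels /i/ and /o/, so it voices to [z]. /wotikuromferisoe/ → wodiguromferizoe.
Rule 4 (intervocalic spirantization): /d/ is a stop between vowels /o/ and /i/, so it spirantizes to the fricative [z]. /wodiguromferizoe/ → woziguromferizoe.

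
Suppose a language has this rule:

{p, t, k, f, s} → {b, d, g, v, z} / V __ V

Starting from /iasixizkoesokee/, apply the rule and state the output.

iazixizkoezogee

/s/ is a voiceless obstruent between vowels /a/ and /i/, so it voices to [z].
/s/ is a voiceless obstruent between vowels /e/ and /o/, so it voices to [z].
/k/ is a voiceless obstruent between vowels /o/ and /e/, so it voices to [g].
Surface form: [iazixizkoezogee].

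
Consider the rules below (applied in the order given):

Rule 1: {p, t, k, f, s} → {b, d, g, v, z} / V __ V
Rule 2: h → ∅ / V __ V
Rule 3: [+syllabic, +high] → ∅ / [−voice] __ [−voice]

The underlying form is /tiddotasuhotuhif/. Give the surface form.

Rule 1 (intervocalic voicing): /t/ is a voiceless obstruent between vowels /o/ and /a/, so it voices to [d]. /s/ is a voiceless obstruent between vowels /a/ and /u/, so it voices to [z]. /t/ is a voiceless obstruent between vowels /o/ and /u/, so it voices to [d]. /tiddotasuhotuhif/ → tiddodazuhoduhif.
Rule 2 (intervocalic h-deletion): /h/ occurs between vowels /u/ and /o/, so it deletes. /h/ occurs between vowels /u/ and /i/, so it deletes. /tiddodazuhoduhif/ → tiddodazuoduif.
Rule 3 (high vowel syncope): no segment meets the environment; /tiddodazuoduif/ is unchanged.

tiddodazuoduif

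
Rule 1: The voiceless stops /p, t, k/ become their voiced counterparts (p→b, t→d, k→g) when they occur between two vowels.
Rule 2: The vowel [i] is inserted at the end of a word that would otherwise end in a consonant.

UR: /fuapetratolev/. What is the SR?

Rule 1 (intervocalic voicing): /p/ is a voiceless stop between vowels /a/ and /e/, so it voices to [b]. /t/ is a voiceless stop between vowels /a/ and /o/, so it voices to [d]. /fuapetratolev/ → fuabetradolev.
Rule 2 (final i-epenthesis): the form ends in the consonant /v/, so [i] is inserted word-finally. /fuabetradolev/ → fuabetradolevi.

fuabetradolevi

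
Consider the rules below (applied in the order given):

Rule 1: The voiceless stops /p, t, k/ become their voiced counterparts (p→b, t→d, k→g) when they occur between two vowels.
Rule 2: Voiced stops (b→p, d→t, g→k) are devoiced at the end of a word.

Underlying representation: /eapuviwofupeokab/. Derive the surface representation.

eabuviwofubeogap

Rule 1 (intervocalic voicing): /p/ is a voiceless stop between vowels /a/ and /u/, so it voices to [b]. /p/ is a voiceless stop between vowels /u/ and /e/, so it voices to [b]. /k/ is a voiceless stop between vowels /o/ and /a/, so it voices to [g]. /eapuviwofupeokab/ → eabuviwofubeogab.
Rule 2 (final devoicing): /b/ is a voiced stop in word-final position, so it devoices to [p]. /eabuviwofubeogab/ → eabuviwofubeogap.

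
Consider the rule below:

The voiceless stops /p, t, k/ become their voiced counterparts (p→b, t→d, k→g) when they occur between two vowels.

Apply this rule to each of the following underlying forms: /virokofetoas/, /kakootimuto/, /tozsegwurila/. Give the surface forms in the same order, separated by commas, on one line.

/virokofetoas/: /k/ is a voiceless stop between vowels /o/ and /o/, so it voices to [g]. /t/ is a voiceless stop between vowels /e/ and /o/, so it voices to [d]. → [virogofedoas].
/kakootimuto/: /k/ is a voiceless stop between vowels /a/ and /o/, so it voices to [g]. /t/ is a voiceless stop between vowels /o/ and /i/, so it voices to [d]. /t/ is a voiceless stop between vowels /u/ and /o/, so it voices to [d]. → [kagoodimudo].
/tozsegwurila/: the rule's environment is not met; surfaces unchanged as [tozsegwurila].

virogofedoas, kagoodimudo, tozsegwurila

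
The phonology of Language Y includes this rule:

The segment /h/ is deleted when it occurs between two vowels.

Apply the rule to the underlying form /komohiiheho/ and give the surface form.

komoiieo

/h/ occurs between vowels /o/ and /i/, so it deletes.
/h/ occurs between vowels /i/ and /e/, so it deletes.
/h/ occurs between vowels /e/ and /o/, so it deletes.
Surface form: [komoiieo].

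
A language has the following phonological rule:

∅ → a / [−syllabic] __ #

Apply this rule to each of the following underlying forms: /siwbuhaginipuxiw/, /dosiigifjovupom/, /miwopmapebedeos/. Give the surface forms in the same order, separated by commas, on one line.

/siwbuhaginipuxiw/: the form ends in the consonant /w/, so [a] is inserted word-finally. → [siwbuhaginipuxiwa].
/dosiigifjovupom/: the form ends in the consonant /m/, so [a] is inserted word-finally. → [dosiigifjovupoma].
/miwopmapebedeos/: the form ends in the consonant /s/, so [a] is inserted word-finally. → [miwopmapebedeosa].

siwbuhaginipuxiwa, dosiigifjovupoma, miwopmapebedeosa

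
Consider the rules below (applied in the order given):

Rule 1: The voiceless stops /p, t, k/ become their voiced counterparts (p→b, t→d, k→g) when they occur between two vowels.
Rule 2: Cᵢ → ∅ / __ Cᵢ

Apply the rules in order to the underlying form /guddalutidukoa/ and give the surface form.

Rule 1 (intervocalic voicing): /t/ is a voiceless stop between vowels /u/ and /i/, so it voices to [d]. /k/ is a voiceless stop between vowels /u/ and /o/, so it voices to [g]. /guddalutidukoa/ → guddaludidugoa.
Rule 2 (degemination): /dd/ is a geminate; the first /d/ deletes. /guddaludidugoa/ → gudaludidugoa.

gudaludidugoa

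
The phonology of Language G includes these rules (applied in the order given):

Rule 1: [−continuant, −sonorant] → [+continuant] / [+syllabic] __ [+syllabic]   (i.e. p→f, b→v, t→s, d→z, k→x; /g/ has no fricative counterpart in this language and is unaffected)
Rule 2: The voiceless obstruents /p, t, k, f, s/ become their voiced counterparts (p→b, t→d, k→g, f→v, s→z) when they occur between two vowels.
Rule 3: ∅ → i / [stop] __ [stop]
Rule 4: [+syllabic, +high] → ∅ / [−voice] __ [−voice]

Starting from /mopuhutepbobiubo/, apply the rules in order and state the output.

movuhuzepiboviuvo

Rule 1 (intervocalic spirantization): /p/ is a stop between vowels /o/ and /u/, so it spirantizes to the fricative [f]. /t/ is a stop between vowels /u/ and /e/, so it spirantizes to the fricative [s]. /b/ is a stop between vowels /o/ and /i/, so it spirantizes to the fricative [v]. /b/ is a stop between vowels /u/ and /o/, so it spirantizes to the fricative [v]. /mopuhutepbobiubo/ → mofuhusepboviuvo.
Rule 2 (intervocalic voicing): /f/ is a voiceless obstruent between vowels /o/ and /u/, so it voices to [v]. /s/ is a voiceless obstruent between vowels /u/ and /e/, so it voices to [z]. /mofuhusepboviuvo/ → movuhuzepboviuvo.
Rule 3 (stop-cluster i-epenthesis): /p/ and /b/ form a stop–stop cluster, so [i] is inserted between them. /movuhuzepboviuvo/ → movuhuzepiboviuvo.
Rule 4 (high vowel syncope): no segment meets the environment; /movuhuzepiboviuvo/ is unchanged.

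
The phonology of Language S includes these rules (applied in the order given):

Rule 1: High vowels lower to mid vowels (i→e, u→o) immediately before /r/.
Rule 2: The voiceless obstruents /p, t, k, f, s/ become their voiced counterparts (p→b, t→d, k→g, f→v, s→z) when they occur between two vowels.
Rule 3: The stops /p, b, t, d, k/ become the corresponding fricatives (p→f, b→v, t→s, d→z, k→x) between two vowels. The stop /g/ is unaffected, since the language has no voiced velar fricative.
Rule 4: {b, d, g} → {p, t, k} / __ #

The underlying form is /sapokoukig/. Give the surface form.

Rule 1 (pre-rhotic lowering): no segment meets the environment; /sapokoukig/ is unchanged.
Rule 2 (intervocalic voicing): /p/ is a voiceless obstruent between vowels /a/ and /o/, so it voices to [b]. /k/ is a voiceless obstruent between vowels /o/ and /o/, so it voices to [g]. /k/ is a voiceless obstruent between vowels /u/ and /i/, so it voices to [g]. /sapokoukig/ → sabogougig.
Rule 3 (intervocalic spirantization): /b/ is a stop between vowels /a/ and /o/, so it spirantizes to the fricative [v]. /sabogougig/ → savogougig.
Rule 4 (final devoicing): /g/ is a voiced stop in word-final position, so it devoices to [k]. /savogougig/ → savogougik.

savogougik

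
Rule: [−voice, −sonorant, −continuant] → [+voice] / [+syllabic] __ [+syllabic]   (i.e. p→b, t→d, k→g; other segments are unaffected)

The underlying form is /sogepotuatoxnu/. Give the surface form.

/p/ is a voiceless stop between vowels /e/ and /o/, so it voices to [b].
/t/ is a voiceless stop between vowels /o/ and /u/, so it voices to [d].
/t/ is a voiceless stop between vowels /a/ and /o/, so it voices to [d].
Surface form: [sogeboduadoxnu].

sogeboduadoxnu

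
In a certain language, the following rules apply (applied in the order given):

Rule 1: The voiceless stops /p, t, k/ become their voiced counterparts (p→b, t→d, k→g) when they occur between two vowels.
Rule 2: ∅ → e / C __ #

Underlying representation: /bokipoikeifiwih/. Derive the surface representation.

bogiboigeifiwihe

Rule 1 (intervocalic voicing): /k/ is a voiceless stop between vowels /o/ and /i/, so it voices to [g]. /p/ is a voiceless stop between vowels /i/ and /o/, so it voices to [b]. /k/ is a voiceless stop between vowels /i/ and /e/, so it voices to [g]. /bokipoikeifiwih/ → bogiboigeifiwih.
Rule 2 (final e-epenthesis): the form ends in the consonant /h/, so [e] is inserted word-finally. /bogiboigeifiwih/ → bogiboigeifiwihe.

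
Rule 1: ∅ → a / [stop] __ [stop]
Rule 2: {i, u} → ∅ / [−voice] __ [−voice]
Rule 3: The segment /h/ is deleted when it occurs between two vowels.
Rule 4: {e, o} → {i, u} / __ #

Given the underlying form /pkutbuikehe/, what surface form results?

paktabuikei

Rule 1 (stop-cluster a-epenthesis): /p/ and /k/ form a stop–stop cluster, so [a] is inserted between them. /t/ and /b/ form a stop–stop cluster, so [a] is inserted between them. /pkutbuikehe/ → pakutabuikehe.
Rule 2 (high vowel syncope): /u/ is a high vowel flanked by voiceless consonants /k/ and /t/, so it deletes. /pakutabuikehe/ → paktabuikehe.
Rule 3 (intervocalic h-deletion): /h/ occurs between vowels /e/ and /e/, so it deletes. /paktabuikehe/ → paktabuikee.
Rule 4 (final vowel raising): /e/ is a mid vowel in word-final position, so it raises to [i]. /paktabuikee/ → paktabuikei.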